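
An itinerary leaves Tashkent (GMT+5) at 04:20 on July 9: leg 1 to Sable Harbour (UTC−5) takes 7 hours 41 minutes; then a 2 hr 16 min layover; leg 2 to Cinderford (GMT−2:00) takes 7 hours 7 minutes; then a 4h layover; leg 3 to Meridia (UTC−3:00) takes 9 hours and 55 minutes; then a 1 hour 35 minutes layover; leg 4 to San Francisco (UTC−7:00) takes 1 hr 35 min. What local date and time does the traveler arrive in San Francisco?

02:29 on July 10

Convert departure to UTC: 04:20 − 5:00 = 23:20 UTC on Jul 8.
Add 7 hours and 41 minutes leg 1 → 07:01 UTC (Jul 9).
Add 2 hours and 16 minutes layover in Sable Harbour → 09:17 UTC.
Add 7 hours 7 minutes leg 2 → 16:24 UTC.
Add 4 hours layover in Cinderford → 20:24 UTC.
Add 9 hours and 55 minutes leg 3 → 06:19 UTC (Jul 10).
Add 1 hour and 35 minutes layover in Meridia → 07:54 UTC.
Add 1 hour and 35 minutes leg 4 → 09:29 UTC.
San Francisco is UTC−7:00, so local arrival = 09:29 − 7:00 = 02:29 on Jul 10.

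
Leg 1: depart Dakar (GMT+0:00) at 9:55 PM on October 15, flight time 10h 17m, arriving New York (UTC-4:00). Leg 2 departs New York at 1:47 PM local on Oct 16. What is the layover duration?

Dakar is at UTC+0, so departure is already 9:55 PM UTC on Oct 15.
Add 10 hours 17 minutes flight time → 8:12 AM UTC (Oct 16).
New York is UTC−4:00, so local arrival = 8:12 AM − 4:00 = 4:12 AM on Oct 16.
Layover = 1:47 PM − 4:12 AM = 9 hours 35 minutes.

9 hours 35 minutes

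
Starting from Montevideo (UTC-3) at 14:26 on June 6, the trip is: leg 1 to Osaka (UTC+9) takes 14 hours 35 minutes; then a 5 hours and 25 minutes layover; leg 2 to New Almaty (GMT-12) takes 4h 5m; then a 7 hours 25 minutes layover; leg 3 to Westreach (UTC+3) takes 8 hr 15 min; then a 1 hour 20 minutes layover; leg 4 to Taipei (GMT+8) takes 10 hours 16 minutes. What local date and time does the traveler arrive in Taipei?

Convert departure to UTC: 14:26 + 3:00 = 17:26 UTC on Jun 6.
Add 14 hours and 35 minutes leg 1 → 08:01 UTC (Jun 7).
Add 5 hours 25 minutes layover in Osaka → 13:26 UTC.
Add 4 hours 5 minutes leg 2 → 17:31 UTC.
Add 7 hours and 25 minutes layover in New Almaty → 00:56 UTC (Jun 8).
Add 8 hours and 15 minutes leg 3 → 09:11 UTC.
Add 1 hour 20 minutes layover in Westreach → 10:31 UTC.
Add 10 hours 16 minutes leg 4 → 20:47 UTC.
Taipei is UTC+8:00, so local arrival = 20:47 + 8:00 = 04:47 on Jun 9.

04:47 on June 9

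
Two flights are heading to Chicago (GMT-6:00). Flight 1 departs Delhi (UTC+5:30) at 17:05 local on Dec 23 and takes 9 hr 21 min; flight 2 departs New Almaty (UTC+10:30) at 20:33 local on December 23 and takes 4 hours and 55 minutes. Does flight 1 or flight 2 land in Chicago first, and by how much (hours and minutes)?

Flight 1 in UTC: 17:05 − 5:30 = 11:35 on Dec 23.
+9 hours and 21 minutes → arrive 20:56 UTC on Dec 23.
Flight 2 in UTC: 20:33 − 10:30 = 10:03 on Dec 23.
+4 hours and 55 minutes → arrive 14:58 UTC on Dec 23.
Flight 2 lands earlier by 5 hours 58 minutes.

the second, by 5 hours 58 minutes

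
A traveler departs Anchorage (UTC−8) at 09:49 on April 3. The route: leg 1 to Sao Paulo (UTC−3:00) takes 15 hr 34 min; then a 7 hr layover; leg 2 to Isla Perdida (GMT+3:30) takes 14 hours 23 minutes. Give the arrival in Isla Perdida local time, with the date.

10:16 on Apr 5

Convert departure to UTC: 09:49 + 8:00 = 17:49 UTC on Apr 3.
Add 15 hours and 34 minutes leg 1 → 09:23 UTC (Apr 4).
Add 7 hours layover in Sao Paulo → 16:23 UTC.
Add 14 hours 23 minutes leg 2 → 06:46 UTC (Apr 5).
Isla Perdida is UTC+3:30, so local arrival = 06:46 + 3:30 = 10:16 on Apr 5.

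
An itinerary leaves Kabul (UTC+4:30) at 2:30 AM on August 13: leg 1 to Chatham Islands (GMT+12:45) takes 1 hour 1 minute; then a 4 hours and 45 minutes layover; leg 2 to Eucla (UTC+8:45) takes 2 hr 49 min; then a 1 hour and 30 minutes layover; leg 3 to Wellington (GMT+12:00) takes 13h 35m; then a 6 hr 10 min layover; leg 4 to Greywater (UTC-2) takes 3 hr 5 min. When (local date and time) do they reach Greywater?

4:55 AM on August 14

Convert departure to UTC: 2:30 AM − 4:30 = 10:00 PM UTC on Aug 12.
Add 1 hour 1 minute leg 1 → 11:01 PM UTC.
Add 4 hours 45 minutes layover in Chatham Islands → 3:46 AM UTC (Aug 13).
Add 2 hours 49 minutes leg 2 → 6:35 AM UTC.
Add 1 hour 30 minutes layover in Eucla → 8:05 AM UTC.
Add 13 hours and 35 minutes leg 3 → 9:40 PM UTC.
Add 6 hours and 10 minutes layover in Wellington → 3:50 AM UTC (Aug 14).
Add 3 hours 5 minutes leg 4 → 6:55 AM UTC.
Greywater is UTC−2:00, so local arrival = 6:55 AM − 2:00 = 4:55 AM on Aug 14.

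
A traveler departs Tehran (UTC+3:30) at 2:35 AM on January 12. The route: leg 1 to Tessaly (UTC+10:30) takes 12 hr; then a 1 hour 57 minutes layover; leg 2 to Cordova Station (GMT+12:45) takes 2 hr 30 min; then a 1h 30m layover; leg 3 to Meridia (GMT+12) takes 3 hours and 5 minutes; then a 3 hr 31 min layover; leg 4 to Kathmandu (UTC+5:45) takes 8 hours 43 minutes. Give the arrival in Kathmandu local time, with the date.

2:06 PM on Jan 13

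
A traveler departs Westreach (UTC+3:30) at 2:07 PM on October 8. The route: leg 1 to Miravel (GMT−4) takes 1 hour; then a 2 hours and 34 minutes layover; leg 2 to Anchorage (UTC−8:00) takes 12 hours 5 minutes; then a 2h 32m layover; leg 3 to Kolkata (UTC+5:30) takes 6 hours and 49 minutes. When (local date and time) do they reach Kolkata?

5:07 PM on October 9

Convert departure to UTC: 2:07 PM − 3:30 = 10:37 AM UTC on Oct 8.
Add 1 hour leg 1 → 11:37 AM UTC.
Add 2 hours and 34 minutes layover in Miravel → 2:11 PM UTC.
Add 12 hours and 5 minutes leg 2 → 2:16 AM UTC (Oct 9).
Add 2 hours and 32 minutes layover in Anchorage → 4:48 AM UTC.
Add 6 hours 49 minutes leg 3 → 11:37 AM UTC.
Kolkata is UTC+5:30, so local arrival = 11:37 AM + 5:30 = 5:07 PM on Oct 9.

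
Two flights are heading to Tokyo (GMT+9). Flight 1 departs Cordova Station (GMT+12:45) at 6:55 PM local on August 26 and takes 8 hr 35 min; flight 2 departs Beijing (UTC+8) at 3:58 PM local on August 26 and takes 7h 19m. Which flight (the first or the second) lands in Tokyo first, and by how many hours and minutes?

Flight 1 in UTC: 6:55 PM − 12:45 = 6:10 AM on Aug 26.
+8 hours and 35 minutes → arrive 2:45 PM UTC on Aug 26.
Flight 2 in UTC: 3:58 PM − 8:00 = 7:58 AM on Aug 26.
+7 hours and 19 minutes → arrive 3:17 PM UTC on Aug 26.
Flight 1 lands earlier by 32 minutes.

the first, by 32 minutes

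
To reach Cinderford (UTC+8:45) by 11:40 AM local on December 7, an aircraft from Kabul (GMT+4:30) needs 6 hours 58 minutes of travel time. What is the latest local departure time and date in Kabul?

Target arrival in UTC: 11:40 AM − 8:45 = 2:55 AM on Dec 7.
Subtract 6 hours and 58 minutes → departure 7:57 PM UTC on Dec 6.
Kabul is UTC+4:30: 7:57 PM + 4:30 = 12:27 AM on Dec 7.

12:27 AM on Dec 7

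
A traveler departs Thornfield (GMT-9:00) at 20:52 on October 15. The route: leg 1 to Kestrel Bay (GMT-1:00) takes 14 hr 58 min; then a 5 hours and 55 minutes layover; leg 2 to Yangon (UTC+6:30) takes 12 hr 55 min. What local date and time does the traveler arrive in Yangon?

22:10 on Oct 17

Convert departure to UTC: 20:52 + 9:00 = 05:52 UTC on Oct 16.
Add 14 hours and 58 minutes leg 1 → 20:50 UTC.
Add 5 hours and 55 minutes layover in Kestrel Bay → 02:45 UTC (Oct 17).
Add 12 hours 55 minutes leg 2 → 15:40 UTC.
Yangon is UTC+6:30, so local arrival = 15:40 + 6:30 = 22:10 on Oct 17.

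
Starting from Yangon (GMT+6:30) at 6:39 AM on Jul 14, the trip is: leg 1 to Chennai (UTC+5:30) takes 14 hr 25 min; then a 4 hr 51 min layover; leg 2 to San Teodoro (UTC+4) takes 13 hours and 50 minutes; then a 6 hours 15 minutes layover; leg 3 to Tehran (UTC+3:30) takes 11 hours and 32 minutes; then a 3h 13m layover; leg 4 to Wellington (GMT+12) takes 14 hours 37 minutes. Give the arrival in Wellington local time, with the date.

Convert departure to UTC: 6:39 AM − 6:30 = 12:09 AM UTC on Jul 14.
Add 14 hours 25 minutes leg 1 → 2:34 PM UTC.
Add 4 hours and 51 minutes layover in Chennai → 7:25 PM UTC.
Add 13 hours 50 minutes leg 2 → 9:15 AM UTC (Jul 15).
Add 6 hours and 15 minutes layover in San Teodoro → 3:30 PM UTC.
Add 11 hours and 32 minutes leg 3 → 3:02 AM UTC (Jul 16).
Add 3 hours and 13 minutes layover in Tehran → 6:15 AM UTC.
Add 14 hours and 37 minutes leg 4 → 8:52 PM UTC.
Wellington is UTC+12:00, so local arrival = 8:52 PM + 12:00 = 8:52 AM on Jul 17.

8:52 AM on Jul 17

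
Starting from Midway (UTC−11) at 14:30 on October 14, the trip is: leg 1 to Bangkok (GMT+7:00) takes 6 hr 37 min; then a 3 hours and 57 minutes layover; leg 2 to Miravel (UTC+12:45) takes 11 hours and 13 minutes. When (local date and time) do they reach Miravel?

Convert departure to UTC: 14:30 + 11:00 = 01:30 UTC on Oct 15.
Add 6 hours 37 minutes leg 1 → 08:07 UTC.
Add 3 hours 57 minutes layover in Bangkok → 12:04 UTC.
Add 11 hours 13 minutes leg 2 → 23:17 UTC.
Miravel is UTC+12:45, so local arrival = 23:17 + 12:45 = 12:02 on Oct 16.

12:02 on October 16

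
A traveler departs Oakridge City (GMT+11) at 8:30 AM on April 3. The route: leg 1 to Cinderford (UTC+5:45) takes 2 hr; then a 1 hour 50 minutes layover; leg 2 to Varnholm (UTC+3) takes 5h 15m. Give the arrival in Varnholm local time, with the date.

Convert departure to UTC: 8:30 AM − 11:00 = 9:30 PM UTC on Apr 2.
Add 2 hours leg 1 → 11:30 PM UTC.
Add 1 hour 50 minutes layover in Cinderford → 1:20 AM UTC (Apr 3).
Add 5 hours 15 minutes leg 2 → 6:35 AM UTC.
Varnholm is UTC+3:00, so local arrival = 6:35 AM + 3:00 = 9:35 AM on Apr 3.

9:35 AM on Apr 3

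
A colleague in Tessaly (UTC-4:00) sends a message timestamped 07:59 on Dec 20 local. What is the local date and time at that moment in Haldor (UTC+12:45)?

00:44 on December 21

In UTC: 07:59 + 4:00 = 11:59 on Dec 20.
Haldor is UTC+12:45: 11:59 + 12:45 = 00:44 on Dec 21.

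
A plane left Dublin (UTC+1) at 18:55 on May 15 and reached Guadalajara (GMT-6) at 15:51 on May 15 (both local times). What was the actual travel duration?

3 hours 56 minutes

Guadalajara is 7:00 behind Dublin.
Clock-face elapsed time (ignoring zones) is −3 hours 4 minutes.
Actual elapsed = −3 hours 4 minutes + 7:00 = 3 hours 56 minutes.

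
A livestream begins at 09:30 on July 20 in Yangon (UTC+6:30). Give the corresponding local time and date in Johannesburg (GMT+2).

05:00 on July 20

In UTC: 09:30 − 6:30 = 03:00 on Jul 20.
Johannesburg is UTC+2:00: 03:00 + 2:00 = 05:00 on Jul 20.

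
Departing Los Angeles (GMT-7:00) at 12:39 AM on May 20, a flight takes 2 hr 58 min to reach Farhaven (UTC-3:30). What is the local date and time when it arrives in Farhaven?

7:07 AM on May 20

Farhaven is 3:30 ahead of Los Angeles.
After 2 hours 58 minutes it is 3:37 AM in Los Angeles.
Shift by the zone difference: 3:37 AM + 3:30 = 7:07 AM on May 20 in Farhaven.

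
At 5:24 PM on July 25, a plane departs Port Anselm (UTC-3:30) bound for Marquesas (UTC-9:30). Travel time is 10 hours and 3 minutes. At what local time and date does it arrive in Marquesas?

Convert departure to UTC: 5:24 PM + 3:30 = 8:54 PM UTC on Jul 25.
Add 10 hours 3 minutes travel time → 6:57 AM UTC (Jul 26).
Marquesas is UTC−9:30, so local arrival = 6:57 AM − 9:30 = 9:27 PM on Jul 25.

9:27 PM on July 25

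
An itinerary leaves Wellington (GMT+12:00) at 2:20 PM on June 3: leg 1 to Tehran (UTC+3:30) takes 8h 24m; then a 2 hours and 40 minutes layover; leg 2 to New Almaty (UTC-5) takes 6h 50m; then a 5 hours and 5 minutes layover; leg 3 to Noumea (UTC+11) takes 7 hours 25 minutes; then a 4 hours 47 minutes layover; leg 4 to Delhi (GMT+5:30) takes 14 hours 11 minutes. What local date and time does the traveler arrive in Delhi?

Convert departure to UTC: 2:20 PM − 12:00 = 2:20 AM UTC on Jun 3.
Add 8 hours and 24 minutes leg 1 → 10:44 AM UTC.
Add 2 hours 40 minutes layover in Tehran → 1:24 PM UTC.
Add 6 hours and 50 minutes leg 2 → 8:14 PM UTC.
Add 5 hours 5 minutes layover in New Almaty → 1:19 AM UTC (Jun 4).
Add 7 hours and 25 minutes leg 3 → 8:44 AM UTC.
Add 4 hours 47 minutes layover in Noumea → 1:31 PM UTC.
Add 14 hours and 11 minutes leg 4 → 3:42 AM UTC (Jun 5).
Delhi is UTC+5:30, so local arrival = 3:42 AM + 5:30 = 9:12 AM on Jun 5.

9:12 AM on Jun 5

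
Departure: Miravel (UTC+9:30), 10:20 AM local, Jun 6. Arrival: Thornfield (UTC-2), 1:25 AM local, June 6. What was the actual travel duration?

2 hours 35 minutes

Thornfield is 11:30 behind Miravel.
Clock-face elapsed time (ignoring zones) is −8 hours 55 minutes.
Actual elapsed = −8 hours 55 minutes + 11:30 = 2 hours 35 minutes.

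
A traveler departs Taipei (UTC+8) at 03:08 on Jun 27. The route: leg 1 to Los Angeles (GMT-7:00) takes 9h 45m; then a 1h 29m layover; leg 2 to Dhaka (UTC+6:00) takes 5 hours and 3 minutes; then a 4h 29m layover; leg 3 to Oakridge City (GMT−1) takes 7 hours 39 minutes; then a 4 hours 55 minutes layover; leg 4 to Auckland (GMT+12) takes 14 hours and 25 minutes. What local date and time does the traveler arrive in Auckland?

Convert departure to UTC: 03:08 − 8:00 = 19:08 UTC on Jun 26.
Add 9 hours and 45 minutes leg 1 → 04:53 UTC (Jun 27).
Add 1 hour 29 minutes layover in Los Angeles → 06:22 UTC.
Add 5 hours 3 minutes leg 2 → 11:25 UTC.
Add 4 hours 29 minutes layover in Dhaka → 15:54 UTC.
Add 7 hours 39 minutes leg 3 → 23:33 UTC.
Add 4 hours 55 minutes layover in Oakridge City → 04:28 UTC (Jun 28).
Add 14 hours and 25 minutes leg 4 → 18:53 UTC.
Auckland is UTC+12:00, so local arrival = 18:53 + 12:00 = 06:53 on Jun 29.

06:53 on June 29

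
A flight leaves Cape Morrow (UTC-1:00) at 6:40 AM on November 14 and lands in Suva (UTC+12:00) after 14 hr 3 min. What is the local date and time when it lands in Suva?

9:43 AM on Nov 15

Convert departure to UTC: 6:40 AM + 1:00 = 7:40 AM UTC on Nov 14.
Add 14 hours 3 minutes travel time → 9:43 PM UTC.
Suva is UTC+12:00, so local arrival = 9:43 PM + 12:00 = 9:43 AM on Nov 15.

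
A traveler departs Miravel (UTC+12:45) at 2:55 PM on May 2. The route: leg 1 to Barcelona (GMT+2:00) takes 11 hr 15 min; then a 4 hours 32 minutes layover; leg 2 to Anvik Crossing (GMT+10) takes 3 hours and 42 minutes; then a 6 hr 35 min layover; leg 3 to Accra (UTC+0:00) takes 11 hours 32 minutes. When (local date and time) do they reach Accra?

3:46 PM on May 3

Convert departure to UTC: 2:55 PM − 12:45 = 2:10 AM UTC on May 2.
Add 11 hours and 15 minutes leg 1 → 1:25 PM UTC.
Add 4 hours 32 minutes layover in Barcelona → 5:57 PM UTC.
Add 3 hours and 42 minutes leg 2 → 9:39 PM UTC.
Add 6 hours and 35 minutes layover in Anvik Crossing → 4:14 AM UTC (May 3).
Add 11 hours and 32 minutes leg 3 → 3:46 PM UTC.
Accra is UTC+0, so local arrival is the same: 3:46 PM on May 3.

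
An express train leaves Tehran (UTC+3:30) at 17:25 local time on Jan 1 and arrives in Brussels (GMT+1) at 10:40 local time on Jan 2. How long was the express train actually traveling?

Departure in UTC: 17:25 − 3:30 = 13:55 on Jan 1.
Arrival in UTC: 10:40 − 1:00 = 09:40 on Jan 2.
Elapsed = 09:40 − 13:55 (+1 day) = 19 hours 45 minutes.

19 hours 45 minutes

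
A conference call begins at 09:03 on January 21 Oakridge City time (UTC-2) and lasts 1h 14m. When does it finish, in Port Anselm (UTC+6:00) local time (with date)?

Port Anselm is 8:00 ahead of Oakridge City.
After 1 hour 14 minutes it is 10:17 in Oakridge City.
Shift by the zone difference: 10:17 + 8:00 = 18:17 on Jan 21 in Port Anselm.

18:17 on Jan 21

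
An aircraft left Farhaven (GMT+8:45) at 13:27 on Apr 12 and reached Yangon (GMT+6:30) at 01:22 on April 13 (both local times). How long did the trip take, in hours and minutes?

Departure in UTC: 13:27 − 8:45 = 04:42 on Apr 12.
Arrival in UTC: 01:22 − 6:30 = 18:52 on Apr 12.
Elapsed = 18:52 − 04:42 = 14 hours 10 minutes.

14 hours 10 minutes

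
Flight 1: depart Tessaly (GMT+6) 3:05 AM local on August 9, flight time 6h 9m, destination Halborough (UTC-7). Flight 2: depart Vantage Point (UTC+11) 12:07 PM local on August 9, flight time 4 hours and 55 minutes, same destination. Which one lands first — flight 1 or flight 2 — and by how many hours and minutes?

Flight 1 in UTC: 3:05 AM − 6:00 = 9:05 PM on Aug 8.
+6 hours and 9 minutes → arrive 3:14 AM UTC on Aug 9.
Flight 2 in UTC: 12:07 PM − 11:00 = 1:07 AM on Aug 9.
+4 hours and 55 minutes → arrive 6:02 AM UTC on Aug 9.
Flight 1 lands earlier by 2 hours 48 minutes.

the first, by 2 hours 48 minutes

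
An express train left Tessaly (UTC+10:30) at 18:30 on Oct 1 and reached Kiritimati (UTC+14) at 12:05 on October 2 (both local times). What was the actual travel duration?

14 hours 5 minutes

Kiritimati is 3:30 ahead of Tessaly.
Clock-face elapsed time (ignoring zones) is 17 hours 35 minutes.
Actual elapsed = 17 hours 35 minutes − 3:30 = 14 hours 5 minutes.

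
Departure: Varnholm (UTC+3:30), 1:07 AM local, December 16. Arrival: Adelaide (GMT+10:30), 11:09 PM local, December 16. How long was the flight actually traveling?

15 hours 2 minutes

Departure in UTC: 1:07 AM − 3:30 = 9:37 PM on Dec 15.
Arrival in UTC: 11:09 PM − 10:30 = 12:39 PM on Dec 16.
Elapsed = 12:39 PM − 9:37 PM (+1 day) = 15 hours 2 minutes.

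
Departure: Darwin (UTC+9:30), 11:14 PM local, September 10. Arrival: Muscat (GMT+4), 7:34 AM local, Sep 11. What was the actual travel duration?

Muscat is 5:30 behind Darwin.
Clock-face elapsed time (ignoring zones) is 8 hours 20 minutes.
Actual elapsed = 8 hours 20 minutes + 5:30 = 13 hours 50 minutes.

13 hours 50 minutes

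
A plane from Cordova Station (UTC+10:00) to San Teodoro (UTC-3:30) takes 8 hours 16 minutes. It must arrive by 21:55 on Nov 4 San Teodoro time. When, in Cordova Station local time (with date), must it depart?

03:09 on November 5

Target arrival in UTC: 21:55 + 3:30 = 01:25 on Nov 5.
Subtract 8 hours 16 minutes → departure 17:09 UTC on Nov 4.
Cordova Station is UTC+10:00: 17:09 + 10:00 = 03:09 on Nov 5.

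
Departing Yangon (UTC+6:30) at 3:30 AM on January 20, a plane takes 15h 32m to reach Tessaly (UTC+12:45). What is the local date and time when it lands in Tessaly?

1:17 AM on January 21

Tessaly is 6:15 ahead of Yangon.
After 15 hours 32 minutes it is 7:02 PM in Yangon.
Shift by the zone difference: 7:02 PM + 6:15 = 1:17 AM on Jan 21 in Tessaly.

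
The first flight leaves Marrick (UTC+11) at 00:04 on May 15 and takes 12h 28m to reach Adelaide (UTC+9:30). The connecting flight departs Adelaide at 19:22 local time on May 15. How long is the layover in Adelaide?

8 hours 20 minutes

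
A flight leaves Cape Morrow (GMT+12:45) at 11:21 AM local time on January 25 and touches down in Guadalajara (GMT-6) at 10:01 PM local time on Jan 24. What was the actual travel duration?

5 hours 25 minutes

Departure in UTC: 11:21 AM − 12:45 = 10:36 PM on Jan 24.
Arrival in UTC: 10:01 PM + 6:00 = 4:01 AM on Jan 25.
Elapsed = 4:01 AM − 10:36 PM (+1 day) = 5 hours 25 minutes.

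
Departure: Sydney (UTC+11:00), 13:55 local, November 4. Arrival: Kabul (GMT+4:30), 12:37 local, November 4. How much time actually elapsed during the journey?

5 hours 12 minutes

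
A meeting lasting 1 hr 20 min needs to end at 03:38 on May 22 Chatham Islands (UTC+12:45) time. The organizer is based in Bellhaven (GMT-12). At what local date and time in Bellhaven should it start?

Target end time in UTC: 03:38 − 12:45 = 14:53 on May 21.
Subtract 1 hour 20 minutes → start 13:33 UTC on May 21.
Bellhaven is UTC−12:00: 13:33 − 12:00 = 01:33 on May 21.

01:33 on May 21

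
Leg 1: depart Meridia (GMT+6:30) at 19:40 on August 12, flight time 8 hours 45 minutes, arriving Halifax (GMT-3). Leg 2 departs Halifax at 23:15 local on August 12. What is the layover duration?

4 hours 20 minutes

Convert departure to UTC: 19:40 − 6:30 = 13:10 UTC on Aug 12.
Add 8 hours 45 minutes flight time → 21:55 UTC.
Halifax is UTC−3:00, so local arrival = 21:55 − 3:00 = 18:55 on Aug 12.
Layover = 23:15 − 18:55 = 4 hours 20 minutes.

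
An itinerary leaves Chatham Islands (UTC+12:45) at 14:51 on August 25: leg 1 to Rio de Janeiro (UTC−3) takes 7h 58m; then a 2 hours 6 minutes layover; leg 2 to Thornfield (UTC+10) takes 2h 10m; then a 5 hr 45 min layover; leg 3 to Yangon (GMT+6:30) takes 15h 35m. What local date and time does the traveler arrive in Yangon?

Convert departure to UTC: 14:51 − 12:45 = 02:06 UTC on Aug 25.
Add 7 hours and 58 minutes leg 1 → 10:04 UTC.
Add 2 hours 6 minutes layover in Rio de Janeiro → 12:10 UTC.
Add 2 hours and 10 minutes leg 2 → 14:20 UTC.
Add 5 hours 45 minutes layover in Thornfield → 20:05 UTC.
Add 15 hours 35 minutes leg 3 → 11:40 UTC (Aug 26).
Yangon is UTC+6:30, so local arrival = 11:40 + 6:30 = 18:10 on Aug 26.

18:10 on August 26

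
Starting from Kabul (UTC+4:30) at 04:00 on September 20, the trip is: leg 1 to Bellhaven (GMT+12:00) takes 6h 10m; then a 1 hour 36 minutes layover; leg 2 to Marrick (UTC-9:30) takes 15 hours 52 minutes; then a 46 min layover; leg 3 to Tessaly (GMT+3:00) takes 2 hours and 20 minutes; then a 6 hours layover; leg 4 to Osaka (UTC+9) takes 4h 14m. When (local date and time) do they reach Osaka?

Convert departure to UTC: 04:00 − 4:30 = 23:30 UTC on Sep 19.
Add 6 hours 10 minutes leg 1 → 05:40 UTC (Sep 20).
Add 1 hour and 36 minutes layover in Bellhaven → 07:16 UTC.
Add 15 hours and 52 minutes leg 2 → 23:08 UTC.
Add 46 minutes layover in Marrick → 23:54 UTC.
Add 2 hours and 20 minutes leg 3 → 02:14 UTC (Sep 21).
Add 6 hours layover in Tessaly → 08:14 UTC.
Add 4 hours 14 minutes leg 4 → 12:28 UTC.
Osaka is UTC+9:00, so local arrival = 12:28 + 9:00 = 21:28 on Sep 21.

21:28 on Sep 21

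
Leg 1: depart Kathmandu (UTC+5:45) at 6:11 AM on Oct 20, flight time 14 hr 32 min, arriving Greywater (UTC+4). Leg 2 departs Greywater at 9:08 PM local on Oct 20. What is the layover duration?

2 hours 10 minutes

Convert departure to UTC: 6:11 AM − 5:45 = 12:26 AM UTC on Oct 20.
Add 14 hours and 32 minutes flight time → 2:58 PM UTC.
Greywater is UTC+4:00, so local arrival = 2:58 PM + 4:00 = 6:58 PM on Oct 20.
Layover = 9:08 PM − 6:58 PM = 2 hours 10 minutes.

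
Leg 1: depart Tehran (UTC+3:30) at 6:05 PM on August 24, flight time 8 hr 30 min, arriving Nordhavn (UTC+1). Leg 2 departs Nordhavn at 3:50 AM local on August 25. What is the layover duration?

Convert departure to UTC: 6:05 PM − 3:30 = 2:35 PM UTC on Aug 24.
Add 8 hours 30 minutes flight time → 11:05 PM UTC.
Nordhavn is UTC+1:00, so local arrival = 11:05 PM + 1:00 = 12:05 AM on Aug 25.
Layover = 3:50 AM − 12:05 AM = 3 hours 45 minutes.

3 hours 45 minutes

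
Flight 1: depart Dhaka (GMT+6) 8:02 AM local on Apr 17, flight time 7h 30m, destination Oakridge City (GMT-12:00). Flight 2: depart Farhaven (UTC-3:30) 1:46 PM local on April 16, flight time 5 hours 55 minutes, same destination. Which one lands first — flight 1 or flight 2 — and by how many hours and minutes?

the second, by 10 hours 21 minutes

Flight 1 in UTC: 8:02 AM − 6:00 = 2:02 AM on Apr 17.
+7 hours 30 minutes → arrive 9:32 AM UTC on Apr 17.
Flight 2 in UTC: 1:46 PM + 3:30 = 5:16 PM on Apr 16.
+5 hours and 55 minutes → arrive 11:11 PM UTC on Apr 16.
Flight 2 lands earlier by 10 hours 21 minutes.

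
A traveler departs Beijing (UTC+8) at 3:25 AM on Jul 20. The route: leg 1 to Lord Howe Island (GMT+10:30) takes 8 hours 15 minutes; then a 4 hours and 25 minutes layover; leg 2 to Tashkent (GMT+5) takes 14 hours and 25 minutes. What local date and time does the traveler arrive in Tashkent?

3:30 AM on Jul 21

Convert departure to UTC: 3:25 AM − 8:00 = 7:25 PM UTC on Jul 19.
Add 8 hours 15 minutes leg 1 → 3:40 AM UTC (Jul 20).
Add 4 hours 25 minutes layover in Lord Howe Island → 8:05 AM UTC.
Add 14 hours 25 minutes leg 2 → 10:30 PM UTC.
Tashkent is UTC+5:00, so local arrival = 10:30 PM + 5:00 = 3:30 AM on Jul 21.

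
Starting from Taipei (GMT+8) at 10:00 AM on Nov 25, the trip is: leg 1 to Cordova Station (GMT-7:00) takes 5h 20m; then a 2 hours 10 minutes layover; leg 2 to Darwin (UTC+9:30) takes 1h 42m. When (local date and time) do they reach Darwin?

Convert departure to UTC: 10:00 AM − 8:00 = 2:00 AM UTC on Nov 25.
Add 5 hours and 20 minutes leg 1 → 7:20 AM UTC.
Add 2 hours 10 minutes layover in Cordova Station → 9:30 AM UTC.
Add 1 hour and 42 minutes leg 2 → 11:12 AM UTC.
Darwin is UTC+9:30, so local arrival = 11:12 AM + 9:30 = 8:42 PM on Nov 25.

8:42 PM on November 25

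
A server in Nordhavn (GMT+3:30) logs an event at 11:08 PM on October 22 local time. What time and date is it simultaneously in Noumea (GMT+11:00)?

Noumea is 7:30 ahead of Nordhavn.
Shift by the zone difference: 11:08 PM + 7:30 = 6:38 AM on Oct 23 in Noumea.

6:38 AM on October 23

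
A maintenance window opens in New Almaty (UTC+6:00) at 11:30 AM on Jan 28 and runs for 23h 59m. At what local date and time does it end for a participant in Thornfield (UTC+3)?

8:29 AM on Jan 29

Convert start to UTC: 11:30 AM − 6:00 = 5:30 AM UTC on Jan 28.
Add 23 hours 59 minutes duration → 5:29 AM UTC (Jan 29).
Thornfield is UTC+3:00, so local end time = 5:29 AM + 3:00 = 8:29 AM on Jan 29.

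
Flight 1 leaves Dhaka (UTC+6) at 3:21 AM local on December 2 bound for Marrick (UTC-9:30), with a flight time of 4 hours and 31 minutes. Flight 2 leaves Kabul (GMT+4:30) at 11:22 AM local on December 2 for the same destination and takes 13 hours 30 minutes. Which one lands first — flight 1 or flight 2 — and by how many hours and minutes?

Flight 1 in UTC: 3:21 AM − 6:00 = 9:21 PM on Dec 1.
+4 hours and 31 minutes → arrive 1:52 AM UTC on Dec 2.
Flight 2 in UTC: 11:22 AM − 4:30 = 6:52 AM on Dec 2.
+13 hours and 30 minutes → arrive 8:22 PM UTC on Dec 2.
Flight 1 lands earlier by 18 hours 30 minutes.

the first, by 18 hours 30 minutes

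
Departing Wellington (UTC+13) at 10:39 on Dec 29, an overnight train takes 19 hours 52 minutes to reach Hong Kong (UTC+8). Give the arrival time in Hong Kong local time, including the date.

Convert departure to UTC: 10:39 − 13:00 = 21:39 UTC on Dec 28.
Add 19 hours and 52 minutes travel time → 17:31 UTC (Dec 29).
Hong Kong is UTC+8:00, so local arrival = 17:31 + 8:00 = 01:31 on Dec 30.

01:31 on December 30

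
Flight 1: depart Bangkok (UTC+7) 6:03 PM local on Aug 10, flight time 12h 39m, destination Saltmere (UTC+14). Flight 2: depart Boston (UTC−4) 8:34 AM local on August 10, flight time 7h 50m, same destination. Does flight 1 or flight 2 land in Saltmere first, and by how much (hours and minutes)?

Flight 1 in UTC: 6:03 PM − 7:00 = 11:03 AM on Aug 10.
+12 hours 39 minutes → arrive 11:42 PM UTC on Aug 10.
Flight 2 in UTC: 8:34 AM + 4:00 = 12:34 PM on Aug 10.
+7 hours and 50 minutes → arrive 8:24 PM UTC on Aug 10.
Flight 2 lands earlier by 3 hours 18 minutes.

the second, by 3 hours 18 minutes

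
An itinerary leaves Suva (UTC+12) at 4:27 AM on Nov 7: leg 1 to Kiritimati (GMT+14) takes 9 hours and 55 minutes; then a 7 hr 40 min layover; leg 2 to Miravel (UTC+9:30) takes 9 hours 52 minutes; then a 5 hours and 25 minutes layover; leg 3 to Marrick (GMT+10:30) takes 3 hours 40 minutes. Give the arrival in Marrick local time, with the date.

3:29 PM on Nov 8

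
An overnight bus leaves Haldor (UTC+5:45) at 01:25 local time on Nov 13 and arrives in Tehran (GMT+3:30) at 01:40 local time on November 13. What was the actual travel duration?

2 hours 30 minutes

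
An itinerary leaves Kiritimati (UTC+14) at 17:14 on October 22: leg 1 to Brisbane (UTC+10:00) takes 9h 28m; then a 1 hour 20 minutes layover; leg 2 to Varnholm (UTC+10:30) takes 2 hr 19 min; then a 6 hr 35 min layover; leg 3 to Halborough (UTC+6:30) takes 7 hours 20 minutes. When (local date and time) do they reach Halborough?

Convert departure to UTC: 17:14 − 14:00 = 03:14 UTC on Oct 22.
Add 9 hours 28 minutes leg 1 → 12:42 UTC.
Add 1 hour and 20 minutes layover in Brisbane → 14:02 UTC.
Add 2 hours 19 minutes leg 2 → 16:21 UTC.
Add 6 hours 35 minutes layover in Varnholm → 22:56 UTC.
Add 7 hours 20 minutes leg 3 → 06:16 UTC (Oct 23).
Halborough is UTC+6:30, so local arrival = 06:16 + 6:30 = 12:46 on Oct 23.

12:46 on October 23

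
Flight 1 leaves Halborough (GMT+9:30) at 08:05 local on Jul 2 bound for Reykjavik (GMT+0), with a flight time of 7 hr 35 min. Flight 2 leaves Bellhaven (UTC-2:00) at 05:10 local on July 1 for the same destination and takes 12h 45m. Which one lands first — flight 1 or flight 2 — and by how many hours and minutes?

the second, by 10 hours 15 minutes

Flight 1 in UTC: 08:05 − 9:30 = 22:35 on Jul 1.
+7 hours 35 minutes → arrive 06:10 UTC on Jul 2.
Flight 2 in UTC: 05:10 + 2:00 = 07:10 on Jul 1.
+12 hours 45 minutes → arrive 19:55 UTC on Jul 1.
Flight 2 lands earlier by 10 hours 15 minutes.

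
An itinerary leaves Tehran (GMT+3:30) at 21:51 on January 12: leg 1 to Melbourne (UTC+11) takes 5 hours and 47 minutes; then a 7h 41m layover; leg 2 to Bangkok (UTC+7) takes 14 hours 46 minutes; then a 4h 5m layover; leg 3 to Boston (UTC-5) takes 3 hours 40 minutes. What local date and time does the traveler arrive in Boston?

01:20 on January 14

Convert departure to UTC: 21:51 − 3:30 = 18:21 UTC on Jan 12.
Add 5 hours and 47 minutes leg 1 → 00:08 UTC (Jan 13).
Add 7 hours 41 minutes layover in Melbourne → 07:49 UTC.
Add 14 hours and 46 minutes leg 2 → 22:35 UTC.
Add 4 hours and 5 minutes layover in Bangkok → 02:40 UTC (Jan 14).
Add 3 hours 40 minutes leg 3 → 06:20 UTC.
Boston is UTC−5:00, so local arrival = 06:20 − 5:00 = 01:20 on Jan 14.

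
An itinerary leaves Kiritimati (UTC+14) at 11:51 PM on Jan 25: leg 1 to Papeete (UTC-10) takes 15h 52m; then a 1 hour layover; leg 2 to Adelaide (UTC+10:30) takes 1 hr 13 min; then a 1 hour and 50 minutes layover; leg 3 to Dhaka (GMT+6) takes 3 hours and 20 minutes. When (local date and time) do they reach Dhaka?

3:06 PM on January 26

Convert departure to UTC: 11:51 PM − 14:00 = 9:51 AM UTC on Jan 25.
Add 15 hours and 52 minutes leg 1 → 1:43 AM UTC (Jan 26).
Add 1 hour layover in Papeete → 2:43 AM UTC.
Add 1 hour and 13 minutes leg 2 → 3:56 AM UTC.
Add 1 hour 50 minutes layover in Adelaide → 5:46 AM UTC.
Add 3 hours and 20 minutes leg 3 → 9:06 AM UTC.
Dhaka is UTC+6:00, so local arrival = 9:06 AM + 6:00 = 3:06 PM on Jan 26.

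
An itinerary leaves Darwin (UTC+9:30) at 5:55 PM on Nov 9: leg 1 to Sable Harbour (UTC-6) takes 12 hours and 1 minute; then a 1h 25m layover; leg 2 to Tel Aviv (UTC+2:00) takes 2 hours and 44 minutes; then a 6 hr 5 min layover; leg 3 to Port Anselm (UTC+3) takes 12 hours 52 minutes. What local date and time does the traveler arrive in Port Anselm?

Convert departure to UTC: 5:55 PM − 9:30 = 8:25 AM UTC on Nov 9.
Add 12 hours and 1 minute leg 1 → 8:26 PM UTC.
Add 1 hour 25 minutes layover in Sable Harbour → 9:51 PM UTC.
Add 2 hours 44 minutes leg 2 → 12:35 AM UTC (Nov 10).
Add 6 hours and 5 minutes layover in Tel Aviv → 6:40 AM UTC.
Add 12 hours 52 minutes leg 3 → 7:32 PM UTC.
Port Anselm is UTC+3:00, so local arrival = 7:32 PM + 3:00 = 10:32 PM on Nov 10.

10:32 PM on Nov 10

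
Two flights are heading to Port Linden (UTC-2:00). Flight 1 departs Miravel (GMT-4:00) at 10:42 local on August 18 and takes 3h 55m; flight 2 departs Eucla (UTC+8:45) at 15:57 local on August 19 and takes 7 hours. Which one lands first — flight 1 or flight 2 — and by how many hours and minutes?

Flight 1 in UTC: 10:42 + 4:00 = 14:42 on Aug 18.
+3 hours and 55 minutes → arrive 18:37 UTC on Aug 18.
Flight 2 in UTC: 15:57 − 8:45 = 07:12 on Aug 19.
+7 hours → arrive 14:12 UTC on Aug 19.
Flight 1 lands earlier by 19 hours 35 minutes.

the first, by 19 hours 35 minutes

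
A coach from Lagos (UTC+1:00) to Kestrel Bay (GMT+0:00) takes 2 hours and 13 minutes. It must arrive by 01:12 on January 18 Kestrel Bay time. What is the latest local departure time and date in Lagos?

23:59 on January 17

Target arrival is already UTC: 01:12 on Jan 18.
Subtract 2 hours 13 minutes → departure 22:59 UTC on Jan 17.
Lagos is UTC+1:00: 22:59 + 1:00 = 23:59 on Jan 17.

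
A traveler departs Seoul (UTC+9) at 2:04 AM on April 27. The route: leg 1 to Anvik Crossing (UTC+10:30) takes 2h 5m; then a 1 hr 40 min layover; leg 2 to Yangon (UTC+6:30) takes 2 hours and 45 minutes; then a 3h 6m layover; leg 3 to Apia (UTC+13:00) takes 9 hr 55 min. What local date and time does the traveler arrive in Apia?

1:35 AM on April 28

Convert departure to UTC: 2:04 AM − 9:00 = 5:04 PM UTC on Apr 26.
Add 2 hours 5 minutes leg 1 → 7:09 PM UTC.
Add 1 hour 40 minutes layover in Anvik Crossing → 8:49 PM UTC.
Add 2 hours and 45 minutes leg 2 → 11:34 PM UTC.
Add 3 hours and 6 minutes layover in Yangon → 2:40 AM UTC (Apr 27).
Add 9 hours and 55 minutes leg 3 → 12:35 PM UTC.
Apia is UTC+13:00, so local arrival = 12:35 PM + 13:00 = 1:35 AM on Apr 28.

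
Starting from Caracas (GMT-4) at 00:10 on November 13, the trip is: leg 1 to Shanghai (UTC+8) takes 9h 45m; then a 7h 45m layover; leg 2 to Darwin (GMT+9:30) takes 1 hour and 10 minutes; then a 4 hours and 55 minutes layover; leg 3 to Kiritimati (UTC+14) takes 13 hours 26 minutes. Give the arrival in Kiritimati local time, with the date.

07:11 on Nov 15

Convert departure to UTC: 00:10 + 4:00 = 04:10 UTC on Nov 13.
Add 9 hours and 45 minutes leg 1 → 13:55 UTC.
Add 7 hours 45 minutes layover in Shanghai → 21:40 UTC.
Add 1 hour and 10 minutes leg 2 → 22:50 UTC.
Add 4 hours and 55 minutes layover in Darwin → 03:45 UTC (Nov 14).
Add 13 hours and 26 minutes leg 3 → 17:11 UTC.
Kiritimati is UTC+14:00, so local arrival = 17:11 + 14:00 = 07:11 on Nov 15.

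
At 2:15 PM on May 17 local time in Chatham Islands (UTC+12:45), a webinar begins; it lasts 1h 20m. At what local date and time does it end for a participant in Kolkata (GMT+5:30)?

Kolkata is 7:15 behind Chatham Islands.
After 1 hour 20 minutes it is 3:35 PM in Chatham Islands.
Shift by the zone difference: 3:35 PM − 7:15 = 8:20 AM on May 17 in Kolkata.

8:20 AM on May 17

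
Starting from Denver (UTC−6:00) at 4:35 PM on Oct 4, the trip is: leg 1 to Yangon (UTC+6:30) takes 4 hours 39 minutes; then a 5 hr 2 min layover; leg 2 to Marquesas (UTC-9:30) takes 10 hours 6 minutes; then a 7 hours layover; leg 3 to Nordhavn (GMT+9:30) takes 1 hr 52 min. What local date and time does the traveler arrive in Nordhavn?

Convert departure to UTC: 4:35 PM + 6:00 = 10:35 PM UTC on Oct 4.
Add 4 hours 39 minutes leg 1 → 3:14 AM UTC (Oct 5).
Add 5 hours 2 minutes layover in Yangon → 8:16 AM UTC.
Add 10 hours and 6 minutes leg 2 → 6:22 PM UTC.
Add 7 hours layover in Marquesas → 1:22 AM UTC (Oct 6).
Add 1 hour and 52 minutes leg 3 → 3:14 AM UTC.
Nordhavn is UTC+9:30, so local arrival = 3:14 AM + 9:30 = 12:44 PM on Oct 6.

12:44 PM on Oct 6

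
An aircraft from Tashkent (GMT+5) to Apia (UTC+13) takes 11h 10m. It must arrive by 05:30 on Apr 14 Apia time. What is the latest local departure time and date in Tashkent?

10:20 on April 13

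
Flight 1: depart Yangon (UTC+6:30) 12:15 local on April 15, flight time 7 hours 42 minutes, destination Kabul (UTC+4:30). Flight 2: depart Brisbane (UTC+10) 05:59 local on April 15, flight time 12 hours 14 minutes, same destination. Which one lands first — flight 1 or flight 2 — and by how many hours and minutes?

the second, by 5 hours 14 minutes

Flight 1 in UTC: 12:15 − 6:30 = 05:45 on Apr 15.
+7 hours and 42 minutes → arrive 13:27 UTC on Apr 15.
Flight 2 in UTC: 05:59 − 10:00 = 19:59 on Apr 14.
+12 hours and 14 minutes → arrive 08:13 UTC on Apr 15.
Flight 2 lands earlier by 5 hours 14 minutes.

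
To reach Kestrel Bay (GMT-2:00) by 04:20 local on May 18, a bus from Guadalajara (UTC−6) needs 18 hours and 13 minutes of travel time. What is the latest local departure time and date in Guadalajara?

Target arrival in UTC: 04:20 + 2:00 = 06:20 on May 18.
Subtract 18 hours 13 minutes → departure 12:07 UTC on May 17.
Guadalajara is UTC−6:00: 12:07 − 6:00 = 06:07 on May 17.

06:07 on May 17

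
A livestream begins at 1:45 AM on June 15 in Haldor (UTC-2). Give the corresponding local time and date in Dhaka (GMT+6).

9:45 AM on June 15

In UTC: 1:45 AM + 2:00 = 3:45 AM on Jun 15.
Dhaka is UTC+6:00: 3:45 AM + 6:00 = 9:45 AM on Jun 15.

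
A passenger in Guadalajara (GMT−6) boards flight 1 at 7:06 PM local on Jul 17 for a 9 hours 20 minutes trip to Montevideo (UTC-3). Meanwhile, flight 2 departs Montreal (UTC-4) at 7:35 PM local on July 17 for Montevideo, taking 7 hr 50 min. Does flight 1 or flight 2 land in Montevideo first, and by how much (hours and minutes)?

the second, by 3 hours 1 minute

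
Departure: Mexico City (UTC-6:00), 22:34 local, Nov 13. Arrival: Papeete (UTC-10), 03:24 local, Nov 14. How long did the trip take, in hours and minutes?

8 hours 50 minutes

Departure in UTC: 22:34 + 6:00 = 04:34 on Nov 14.
Arrival in UTC: 03:24 + 10:00 = 13:24 on Nov 14.
Elapsed = 13:24 − 04:34 = 8 hours 50 minutes.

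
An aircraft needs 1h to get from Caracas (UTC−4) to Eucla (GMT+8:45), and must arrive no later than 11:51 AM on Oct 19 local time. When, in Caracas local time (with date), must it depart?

Target arrival in UTC: 11:51 AM − 8:45 = 3:06 AM on Oct 19.
Subtract 1 hour → departure 2:06 AM UTC on Oct 19.
Caracas is UTC−4:00: 2:06 AM − 4:00 = 10:06 PM on Oct 18.

10:06 PM on October 18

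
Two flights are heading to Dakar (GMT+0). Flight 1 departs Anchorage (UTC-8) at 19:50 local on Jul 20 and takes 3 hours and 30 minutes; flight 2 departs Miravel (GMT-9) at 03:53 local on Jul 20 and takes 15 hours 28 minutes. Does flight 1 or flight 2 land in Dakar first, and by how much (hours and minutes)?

the second, by 2 hours 59 minutes

Flight 1 in UTC: 19:50 + 8:00 = 03:50 on Jul 21.
+3 hours and 30 minutes → arrive 07:20 UTC on Jul 21.
Flight 2 in UTC: 03:53 + 9:00 = 12:53 on Jul 20.
+15 hours and 28 minutes → arrive 04:21 UTC on Jul 21.
Flight 2 lands earlier by 2 hours 59 minutes.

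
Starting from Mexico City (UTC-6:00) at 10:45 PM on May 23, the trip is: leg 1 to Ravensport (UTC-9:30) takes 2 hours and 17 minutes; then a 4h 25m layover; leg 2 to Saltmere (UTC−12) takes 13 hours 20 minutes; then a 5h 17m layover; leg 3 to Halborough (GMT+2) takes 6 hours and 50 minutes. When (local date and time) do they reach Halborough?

2:54 PM on May 25

Convert departure to UTC: 10:45 PM + 6:00 = 4:45 AM UTC on May 24.
Add 2 hours 17 minutes leg 1 → 7:02 AM UTC.
Add 4 hours and 25 minutes layover in Ravensport → 11:27 AM UTC.
Add 13 hours and 20 minutes leg 2 → 12:47 AM UTC (May 25).
Add 5 hours and 17 minutes layover in Saltmere → 6:04 AM UTC.
Add 6 hours and 50 minutes leg 3 → 12:54 PM UTC.
Halborough is UTC+2:00, so local arrival = 12:54 PM + 2:00 = 2:54 PM on May 25.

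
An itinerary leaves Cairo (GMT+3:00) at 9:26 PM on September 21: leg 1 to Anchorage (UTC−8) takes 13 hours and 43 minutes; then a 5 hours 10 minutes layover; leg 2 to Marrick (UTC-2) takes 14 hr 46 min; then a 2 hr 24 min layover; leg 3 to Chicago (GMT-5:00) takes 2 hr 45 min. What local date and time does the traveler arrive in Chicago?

Convert departure to UTC: 9:26 PM − 3:00 = 6:26 PM UTC on Sep 21.
Add 13 hours and 43 minutes leg 1 → 8:09 AM UTC (Sep 22).
Add 5 hours and 10 minutes layover in Anchorage → 1:19 PM UTC.
Add 14 hours 46 minutes leg 2 → 4:05 AM UTC (Sep 23).
Add 2 hours 24 minutes layover in Marrick → 6:29 AM UTC.
Add 2 hours and 45 minutes leg 3 → 9:14 AM UTC.
Chicago is UTC−5:00, so local arrival = 9:14 AM − 5:00 = 4:14 AM on Sep 23.

4:14 AM on Sep 23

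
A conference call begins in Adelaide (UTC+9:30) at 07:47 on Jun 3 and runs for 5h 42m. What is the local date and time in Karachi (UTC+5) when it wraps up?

08:59 on June 3

Convert start to UTC: 07:47 − 9:30 = 22:17 UTC on Jun 2.
Add 5 hours 42 minutes duration → 03:59 UTC (Jun 3).
Karachi is UTC+5:00, so local end time = 03:59 + 5:00 = 08:59 on Jun 3.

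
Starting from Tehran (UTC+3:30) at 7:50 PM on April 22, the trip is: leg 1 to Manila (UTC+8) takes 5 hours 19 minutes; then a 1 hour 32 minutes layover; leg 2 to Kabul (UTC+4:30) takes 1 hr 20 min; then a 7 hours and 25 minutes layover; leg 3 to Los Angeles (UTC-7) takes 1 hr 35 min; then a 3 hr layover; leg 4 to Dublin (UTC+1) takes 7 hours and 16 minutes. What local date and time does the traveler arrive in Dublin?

Convert departure to UTC: 7:50 PM − 3:30 = 4:20 PM UTC on Apr 22.
Add 5 hours and 19 minutes leg 1 → 9:39 PM UTC.
Add 1 hour 32 minutes layover in Manila → 11:11 PM UTC.
Add 1 hour and 20 minutes leg 2 → 12:31 AM UTC (Apr 23).
Add 7 hours 25 minutes layover in Kabul → 7:56 AM UTC.
Add 1 hour 35 minutes leg 3 → 9:31 AM UTC.
Add 3 hours layover in Los Angeles → 12:31 PM UTC.
Add 7 hours 16 minutes leg 4 → 7:47 PM UTC.
Dublin is UTC+1:00, so local arrival = 7:47 PM + 1:00 = 8:47 PM on Apr 23.

8:47 PM on Apr 23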